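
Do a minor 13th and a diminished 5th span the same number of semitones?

No

20 semitones (minor thirteenth) vs 6 semitones (diminished fifth): not equal.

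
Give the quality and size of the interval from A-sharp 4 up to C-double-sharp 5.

M3

A to C spans three letter names (A-B-C) — that makes it a third of some quality.
The major third spans 4 semitones, and A#4 to C##5 is exactly 4 semitones — so this is a major third.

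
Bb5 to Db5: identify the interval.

major sixth

Descending from Bb5 to Db5 is the same interval as ascending Db5 to Bb5.
D to B spans six letter names (D-E-F-G-A-B) — that makes it a sixth of some quality.
Counting semitones, Db5→Bb5 is 9, which is the major sixth.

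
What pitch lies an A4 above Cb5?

Counting four letter names up from C lands on F.
An augmented fourth is 6 semitones; 6 semitones up from Cb5 gives F5.

F5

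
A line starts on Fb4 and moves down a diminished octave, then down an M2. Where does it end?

Down a diminished octave from Fb4: F3 (11 semitones down).
F3 down a major second → Eb3 (2 semitones).

Eb3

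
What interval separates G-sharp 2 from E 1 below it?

M10

Descending from G#2 to E1 is the same interval as ascending E1 to G#2.
E to G spans three letter names (E-F-G), plus an octave — that makes it a tenth of some quality.
Counting semitones, E1→G#2 is 16, which is the major tenth.
(Equivalently, a compound major third: a major third plus an octave.)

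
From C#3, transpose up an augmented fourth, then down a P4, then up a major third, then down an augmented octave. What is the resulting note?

E#2

Up an augmented fourth from C#3: F##3 (6 semitones up).
A perfect fourth down from F##3 is C##3.
C##3 up a major third → E##3 (4 semitones).
An augmented octave down from E##3 is E#2.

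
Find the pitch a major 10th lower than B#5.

Three letters down from B (plus an octave) reaches G.
Moving 16 semitones down from B#5 (the size of a major tenth) reaches G#4.

G#4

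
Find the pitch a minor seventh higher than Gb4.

Fb5

Counting seven letter names up from G lands on F.
A minor seventh spans 10 semitones, so from Gb4 the target pitch is Fb5.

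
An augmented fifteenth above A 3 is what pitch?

A-sharp 5

A fifteenth keeps the letter name A, two octaves up from A.
An augmented fifteenth spans 25 semitones, so from A3 the target pitch is A#5.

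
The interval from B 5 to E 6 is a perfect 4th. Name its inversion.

Inverted interval numbers add to nine, so a fourth pairs with a fifth (4 + 5 = 9).
The quality also flips — perfect stays perfect — giving a perfect fifth.

perfect 5th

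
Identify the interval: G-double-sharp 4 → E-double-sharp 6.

G to E spans six letter names (G-A-B-C-D-E), plus an octave — that makes it a thirteenth of some quality.
Counting semitones, G##4→E##6 is 21, which is the major thirteenth.
(Equivalently, a compound major sixth: a major sixth plus an octave.)

M13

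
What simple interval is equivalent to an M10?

Take out an octave (7 from the number): 10 − 7 = 3.
Quality carries through unchanged, so the simple form is a major third.

major third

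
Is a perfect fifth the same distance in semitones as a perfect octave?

A perfect fifth is 7 semitones but a perfect octave is 12 semitones — different sizes.

No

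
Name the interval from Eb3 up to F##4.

E to F spans two letter names (E-F), plus an octave: a ninth.
The major ninth is 14 semitones; here we have 16, two semitones wider: doubly augmented.
(Equivalently, a compound doubly augmented second: a doubly augmented second plus an octave.)

doubly augmented ninth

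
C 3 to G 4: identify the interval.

C to G spans five letter names (C-D-E-F-G), plus an octave — that makes it a twelfth of some quality.
The perfect twelfth spans 19 semitones, and C3 to G4 is exactly 19 semitones — so this is a perfect twelfth.
(Equivalently, a compound perfect fifth: a perfect fifth plus an octave.)

P12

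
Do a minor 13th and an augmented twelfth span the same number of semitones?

Yes

A minor thirteenth spans 20 semitones, and an augmented twelfth also spans 20 semitones — they're enharmonic.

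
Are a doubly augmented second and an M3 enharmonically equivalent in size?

A doubly augmented second = 4 semitones = a major third; enharmonically equal.

Yes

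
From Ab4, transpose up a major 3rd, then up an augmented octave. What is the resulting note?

Up a major third from Ab4: C5 (4 semitones up).
An augmented octave up from C5 is C#6.

C#6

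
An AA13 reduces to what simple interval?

doubly augmented 6th

Take out an octave (7 from the number): 13 − 7 = 6.
Quality carries through unchanged, so the simple form is a doubly augmented sixth.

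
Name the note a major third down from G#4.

E4

The third takes the letter from G down to E.
A major third spans 4 semitones, so from G#4 the target pitch is E4.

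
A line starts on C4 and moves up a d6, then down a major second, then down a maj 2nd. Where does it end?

Up a diminished sixth from C4: Abb4 (7 semitones up).
Abb4 down a major second → Gbb4 (2 semitones).
A major second down from Gbb4 is Fbb4.

Fbb4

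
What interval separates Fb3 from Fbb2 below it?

Descending from Fb3 to Fbb2 is the same interval as ascending Fbb2 to Fb3.
F to F is the same letter name, plus an octave, so the interval is some kind of octave.
A perfect octave would be 12 semitones; Fbb2 to Fb3 is 13, one semitone wider, so the interval is augmented.

A8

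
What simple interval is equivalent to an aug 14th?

Take out an octave (7 from the number): 14 − 7 = 7.
Quality carries through unchanged, so the simple form is an augmented seventh.

augmented seventh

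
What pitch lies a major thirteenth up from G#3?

E#5

Counting six letter names plus an octave up from G lands on E.
Moving 21 semitones up from G#3 (the size of a major thirteenth) reaches E#5.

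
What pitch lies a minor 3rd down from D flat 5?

Counting three letter names down from D lands on B.
A minor third is 3 semitones; 3 semitones down from Db5 gives Bb4.

B flat 4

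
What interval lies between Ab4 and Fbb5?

A to F spans six letter names (A-B-C-D-E-F) — that makes it a sixth of some quality.
Ab4 to Fbb5 spans 7 semitones — two semitones narrower than the major sixth (9) — giving a diminished sixth.

d6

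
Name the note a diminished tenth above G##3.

B4

Three letters up from G (plus an octave) reaches B.
A diminished tenth spans 14 semitones, so from G##3 the target pitch is B4.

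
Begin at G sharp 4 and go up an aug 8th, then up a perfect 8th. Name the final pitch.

An augmented octave up from G#4 is G##5.
A perfect octave up from G##5 is G##6.

G double-sharp 6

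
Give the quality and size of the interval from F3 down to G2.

Descending from F3 to G2 is the same interval as ascending G2 to F3.
G to F spans seven letter names (G-A-B-C-D-E-F) — that makes it a seventh of some quality.
A major seventh would be 11 semitones, but G2 to F3 is 10 — one semitone narrower, making it a minor seventh.

minor seventh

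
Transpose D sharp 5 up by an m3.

Three letter names up from D: F.
A minor third is 3 semitones; 3 semitones up from D#5 gives F#5.

F sharp 5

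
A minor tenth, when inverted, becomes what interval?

M6

First reduce the compound minor tenth to its simple form, a minor third.
Interval numbers invert to sum to nine: 3 + 6 = 9, so a third inverts to a sixth.
Quality inverts too: minor becomes major. That makes the inversion a major sixth.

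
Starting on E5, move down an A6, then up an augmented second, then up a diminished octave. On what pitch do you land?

Ab5

Down an augmented sixth from E5: Gb4 (10 semitones down).
Up an augmented second from Gb4: A4 (3 semitones up).
A diminished octave up from A4 is Ab5.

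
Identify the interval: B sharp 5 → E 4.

Descending from B#5 to E4 is the same interval as ascending E4 to B#5.
E to B spans five letter names (E-F-G-A-B), plus an octave: a twelfth.
E4 to B#5 spans 20 semitones — one semitone wider than the perfect twelfth (19) — giving an augmented twelfth.
(Equivalently, a compound augmented fifth: an augmented fifth plus an octave.)

augmented 12th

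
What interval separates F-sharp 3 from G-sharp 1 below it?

Descending from F#3 to G#1 is the same interval as ascending G#1 to F#3.
G to F spans seven letter names (G-A-B-C-D-E-F), plus an octave, so the interval is some kind of fourteenth.
A major fourteenth would be 23 semitones, but G#1 to F#3 is 22 — one semitone narrower, making it a minor fourteenth.
(Equivalently, a compound minor seventh: a minor seventh plus an octave.)

minor 14th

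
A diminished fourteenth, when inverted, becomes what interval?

First reduce the compound diminished fourteenth to its simple form, a diminished seventh.
Inverted interval numbers add to nine, so a seventh pairs with a second (7 + 2 = 9).
And diminished becomes augmented under inversion, so we get an augmented second.

augmented second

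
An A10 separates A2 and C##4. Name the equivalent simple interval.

Subtracting seven from the interval number removes an octave: 10 − 7 = 3.
So an augmented tenth is an octave plus an augmented third. The quality is unchanged.

augmented third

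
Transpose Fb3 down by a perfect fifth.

Five letter names down from F: B.
A perfect fifth is 7 semitones; 7 semitones down from Fb3 gives Bbb2.

Bbb2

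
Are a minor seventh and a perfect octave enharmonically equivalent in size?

No

A minor seventh is 10 semitones but a perfect octave is 12 semitones — different sizes.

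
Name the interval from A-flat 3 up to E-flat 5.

perfect 12th

A to E spans five letter names (A-B-C-D-E), plus an octave: a twelfth.
Ab3 to Eb5 is 19 semitones, matching the perfect twelfth exactly, so the quality is perfect.
(Equivalently, a compound perfect fifth: a perfect fifth plus an octave.)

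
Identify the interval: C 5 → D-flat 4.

major 7th

Descending from C5 to Db4 is the same interval as ascending Db4 to C5.
D to C spans seven letter names (D-E-F-G-A-B-C): a seventh.
Db4 to C5 is 11 semitones, matching the major seventh exactly, so the quality is major.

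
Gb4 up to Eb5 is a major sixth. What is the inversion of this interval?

Inverted interval numbers add to nine, so a sixth pairs with a third (6 + 3 = 9).
Quality inverts too: major becomes minor. That makes the inversion a minor third.

minor third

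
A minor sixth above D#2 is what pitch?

Six letter names up from D: B.
Moving 8 semitones up from D#2 (the size of a minor sixth) reaches B2.

B2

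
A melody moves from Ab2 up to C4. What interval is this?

A to C spans three letter names (A-B-C), plus an octave: a tenth.
Ab2 to C4 is 16 semitones, matching the major tenth exactly, so the quality is major.
(Equivalently, a compound major third: a major third plus an octave.)

major tenth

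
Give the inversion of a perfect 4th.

Interval numbers invert to sum to nine: 4 + 5 = 9, so a fourth inverts to a fifth.
And perfect stays perfect under inversion, so we get a perfect fifth.

P5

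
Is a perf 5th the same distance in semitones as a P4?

A perfect fifth spans 7 semitones; a perfect fourth spans 5 semitones. They differ by 2.

No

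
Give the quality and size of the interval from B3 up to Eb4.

B to E spans four letter names (B-C-D-E), so the interval is some kind of fourth.
The perfect fourth is 5 semitones; here we have 4, one semitone narrower: diminished.

d4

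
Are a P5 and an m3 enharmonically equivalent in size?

A perfect fifth is 7 semitones but a minor third is 3 semitones — different sizes.

No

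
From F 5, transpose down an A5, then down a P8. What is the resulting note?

F5 down an augmented fifth → Bbb4 (8 semitones).
Down a perfect octave from Bbb4: Bbb3 (12 semitones down).

B double-flat 3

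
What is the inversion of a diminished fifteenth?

augmented 1st

First reduce the compound diminished fifteenth to its simple form, a diminished octave.
The rule of nine gives the new number: 9 − 8 = 1, so an octave becomes a unison.
Quality inverts too: diminished becomes augmented. That makes the inversion an augmented unison.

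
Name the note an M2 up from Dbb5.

Ebb5

Two letter names up from D: E.
A major second spans 2 semitones, so from Dbb5 the target pitch is Ebb5.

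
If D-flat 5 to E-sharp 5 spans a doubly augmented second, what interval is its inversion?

dd7

The rule of nine gives the new number: 9 − 2 = 7, so a second becomes a seventh.
Quality inverts too: doubly augmented becomes doubly diminished. That makes the inversion a doubly diminished seventh.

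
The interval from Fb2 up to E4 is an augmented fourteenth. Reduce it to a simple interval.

augmented 7th

Subtracting seven from the interval number removes an octave: 14 − 7 = 7.
Quality carries through unchanged, so the simple form is an augmented seventh.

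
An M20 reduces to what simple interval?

Each octave removed subtracts seven from the number: 20 − 14 = 6.
Quality carries through unchanged, so the simple form is a major sixth.

M6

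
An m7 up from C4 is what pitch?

Bb4

Counting seven letter names up from C lands on B.
A minor seventh spans 10 semitones, so from C4 the target pitch is Bb4.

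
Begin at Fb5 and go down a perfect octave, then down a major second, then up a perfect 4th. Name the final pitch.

Fb5 down a perfect octave → Fb4 (12 semitones).
Fb4 down a major second → Ebb4 (2 semitones).
A perfect fourth up from Ebb4 is Abb4.

Abb4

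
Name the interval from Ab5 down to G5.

Descending from Ab5 to G5 is the same interval as ascending G5 to Ab5.
G to A spans two letter names (G-A) — that makes it a second of some quality.
G5 to Ab5 is 1 semitone, a half step short of the major second (2), so this is minor.

minor second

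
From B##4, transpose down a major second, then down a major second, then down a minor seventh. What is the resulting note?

Down a major second from B##4: A##4 (2 semitones down).
Down a major second from A##4: G##4 (2 semitones down).
A minor seventh down from G##4 is A##3.

A##3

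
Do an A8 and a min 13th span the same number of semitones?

An augmented octave spans 13 semitones; a minor thirteenth spans 20 semitones. They differ by 7.

No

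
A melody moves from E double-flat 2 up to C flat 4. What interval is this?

major 13th

E to C spans six letter names (E-F-G-A-B-C), plus an octave, so the interval is some kind of thirteenth.
Counting semitones, Ebb2→Cb4 is 21, which is the major thirteenth.
(Equivalently, a compound major sixth: a major sixth plus an octave.)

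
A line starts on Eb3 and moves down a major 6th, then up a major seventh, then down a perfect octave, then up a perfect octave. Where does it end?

F3

A major sixth down from Eb3 is Gb2.
Up a major seventh from Gb2: F3 (11 semitones up).
A perfect octave down from F3 is F2.
A perfect octave up from F2 is F3.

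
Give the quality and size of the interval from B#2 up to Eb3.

B to E spans four letter names (B-C-D-E), so the interval is some kind of fourth.
B#2 to Eb3 spans 3 semitones — two semitones narrower than the perfect fourth (5) — giving a doubly diminished fourth.

doubly diminished 4th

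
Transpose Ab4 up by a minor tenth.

Cb6

The tenth's letter: A up three letter names plus an octave → C.
Moving 15 semitones up from Ab4 (the size of a minor tenth) reaches Cb6.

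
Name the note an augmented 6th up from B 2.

G-double-sharp 3

Six letter names up from B: G.
An augmented sixth is 10 semitones; 10 semitones up from B2 gives G##3.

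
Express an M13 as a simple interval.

major sixth

Subtracting seven from the interval number removes an octave: 13 − 7 = 6.
Quality carries through unchanged, so the simple form is a major sixth.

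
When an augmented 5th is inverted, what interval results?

Interval numbers invert to sum to nine: 5 + 4 = 9, so a fifth inverts to a fourth.
Quality inverts too: augmented becomes diminished. That makes the inversion a diminished fourth.

diminished 4th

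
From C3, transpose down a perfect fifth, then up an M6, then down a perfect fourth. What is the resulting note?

A2

A perfect fifth down from C3 is F2.
F2 up a major sixth → D3 (9 semitones).
Down a perfect fourth from D3: A2 (5 semitones down).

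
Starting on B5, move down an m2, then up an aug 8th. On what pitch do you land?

A##6

Down a minor second from B5: A#5 (1 semitone down).
A#5 up an augmented octave → A##6 (13 semitones).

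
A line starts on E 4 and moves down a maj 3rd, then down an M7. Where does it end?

A major third down from E4 is C4.
C4 down a major seventh → Db3 (11 semitones).

D flat 3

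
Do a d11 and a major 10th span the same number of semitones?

Yes

A diminished eleventh = 16 semitones = a major tenth; enharmonically equal.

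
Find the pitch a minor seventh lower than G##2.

The seventh takes the letter from G down to A.
A minor seventh spans 10 semitones, so from G##2 the target pitch is A##1.

A##1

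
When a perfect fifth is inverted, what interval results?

Interval numbers invert to sum to nine: 5 + 4 = 9, so a fifth inverts to a fourth.
The quality also flips — perfect stays perfect — giving a perfect fourth.

perfect fourth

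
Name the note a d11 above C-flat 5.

Counting four letter names plus an octave up from C lands on F.
Moving 16 semitones up from Cb5 (the size of a diminished eleventh) reaches Fbb6.

F-double-flat 6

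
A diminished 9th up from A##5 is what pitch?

Two letters up from A (plus an octave) reaches B.
A diminished ninth is 12 semitones; 12 semitones up from A##5 gives B6.

B6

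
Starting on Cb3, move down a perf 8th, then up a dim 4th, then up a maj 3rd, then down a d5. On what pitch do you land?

Db2

Down a perfect octave from Cb3: Cb2 (12 semitones down).
Up a diminished fourth from Cb2: Fbb2 (4 semitones up).
Up a major third from Fbb2: Abb2 (4 semitones up).
A diminished fifth down from Abb2 is Db2.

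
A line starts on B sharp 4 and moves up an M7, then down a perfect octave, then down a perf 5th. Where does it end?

D double-sharp 4

Up a major seventh from B#4: A##5 (11 semitones up).
A perfect octave down from A##5 is A##4.
Down a perfect fifth from A##4: D##4 (7 semitones down).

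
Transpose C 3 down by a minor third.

Three letter names down from C: A.
Moving 3 semitones down from C3 (the size of a minor third) reaches A2.

A 2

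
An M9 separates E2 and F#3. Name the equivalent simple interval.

M2

Take out an octave (7 from the number): 9 − 7 = 2.
So a major ninth is an octave plus a major second. The quality is unchanged.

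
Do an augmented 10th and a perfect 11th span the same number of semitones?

An augmented tenth = 17 semitones = a perfect eleventh; enharmonically equal.

Yes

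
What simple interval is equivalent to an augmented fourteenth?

augmented seventh

Subtracting seven from the interval number removes an octave: 14 − 7 = 7.
That makes an augmented fourteenth a compound augmented seventh — an octave plus an augmented seventh.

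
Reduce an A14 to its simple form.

Each octave removed subtracts seven from the number: 14 − 7 = 7.
That makes an augmented fourteenth a compound augmented seventh — an octave plus an augmented seventh.

augmented 7th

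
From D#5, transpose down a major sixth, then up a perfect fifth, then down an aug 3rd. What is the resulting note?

D#5 down a major sixth → F#4 (9 semitones).
F#4 up a perfect fifth → C#5 (7 semitones).
C#5 down an augmented third → Ab4 (5 semitones).

Ab4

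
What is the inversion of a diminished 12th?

A4

First reduce the compound diminished twelfth to its simple form, a diminished fifth.
The rule of nine gives the new number: 9 − 5 = 4, so a fifth becomes a fourth.
Quality inverts too: diminished becomes augmented. That makes the inversion an augmented fourth.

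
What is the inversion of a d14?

First reduce the compound diminished fourteenth to its simple form, a diminished seventh.
Inverted interval numbers add to nine, so a seventh pairs with a second (7 + 2 = 9).
And diminished becomes augmented under inversion, so we get an augmented second.

augmented second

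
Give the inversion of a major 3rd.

Interval numbers invert to sum to nine: 3 + 6 = 9, so a third inverts to a sixth.
Quality inverts too: major becomes minor. That makes the inversion a minor sixth.

minor 6th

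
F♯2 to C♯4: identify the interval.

F to C spans five letter names (F-G-A-B-C), plus an octave — that makes it a twelfth of some quality.
Counting semitones, F#2→C#4 is 19, which is the perfect twelfth.
(Equivalently, a compound perfect fifth: a perfect fifth plus an octave.)

perfect twelfth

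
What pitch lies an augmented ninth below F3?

Ebb2

Two letters down from F (plus an octave) reaches E.
Moving 15 semitones down from F3 (the size of an augmented ninth) reaches Ebb2.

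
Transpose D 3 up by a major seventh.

C-sharp 4

Seven letter names up from D: C.
A major seventh spans 11 semitones, so from D3 the target pitch is C#4.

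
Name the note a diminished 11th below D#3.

A##1

The eleventh's letter: D down four letter names plus an octave → A.
A diminished eleventh spans 16 semitones, so from D#3 the target pitch is A##1.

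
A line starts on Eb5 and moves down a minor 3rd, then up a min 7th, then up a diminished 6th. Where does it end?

Gbb6

Eb5 down a minor third → C5 (3 semitones).
Up a minor seventh from C5: Bb5 (10 semitones up).
Bb5 up a diminished sixth → Gbb6 (7 semitones).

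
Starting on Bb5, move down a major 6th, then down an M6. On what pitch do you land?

Fb4

Bb5 down a major sixth → Db5 (9 semitones).
A major sixth down from Db5 is Fb4.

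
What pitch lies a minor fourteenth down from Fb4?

Seven letters down from F (plus an octave) reaches G.
A minor fourteenth is 22 semitones; 22 semitones down from Fb4 gives Gb2.

Gb2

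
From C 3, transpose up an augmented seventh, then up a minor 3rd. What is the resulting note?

An augmented seventh up from C3 is B#3.
Up a minor third from B#3: D#4 (3 semitones up).

D sharp 4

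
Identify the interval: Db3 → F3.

M3

D to F spans three letter names (D-E-F), so the interval is some kind of third.
Db3 to F3 is 4 semitones, matching the major third exactly, so the quality is major.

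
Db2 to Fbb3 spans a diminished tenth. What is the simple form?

Take out an octave (7 from the number): 10 − 7 = 3.
Quality carries through unchanged, so the simple form is a diminished third.

d3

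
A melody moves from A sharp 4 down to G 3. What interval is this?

A9

Descending from A#4 to G3 is the same interval as ascending G3 to A#4.
G to A spans two letter names (G-A), plus an octave — that makes it a ninth of some quality.
G3 to A#4 spans 15 semitones — one semitone wider than the major ninth (14) — giving an augmented ninth.
(Equivalently, a compound augmented second: an augmented second plus an octave.)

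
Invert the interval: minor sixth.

M3

The rule of nine gives the new number: 9 − 6 = 3, so a sixth becomes a third.
The quality also flips — minor becomes major — giving a major third.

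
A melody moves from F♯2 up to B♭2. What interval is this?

d4

F to B spans four letter names (F-G-A-B), so the interval is some kind of fourth.
A perfect fourth would be 5 semitones; F#2 to Bb2 is 4, one semitone narrower, so the interval is diminished.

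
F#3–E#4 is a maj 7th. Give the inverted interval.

Inverted interval numbers add to nine, so a seventh pairs with a second (7 + 2 = 9).
Quality inverts too: major becomes minor. That makes the inversion a minor second.

m2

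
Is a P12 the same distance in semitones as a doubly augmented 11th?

A perfect twelfth spans 19 semitones, and a doubly augmented eleventh also spans 19 semitones — they're enharmonic.

Yes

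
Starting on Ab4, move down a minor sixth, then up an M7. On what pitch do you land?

B4

Down a minor sixth from Ab4: C4 (8 semitones down).
Up a major seventh from C4: B4 (11 semitones up).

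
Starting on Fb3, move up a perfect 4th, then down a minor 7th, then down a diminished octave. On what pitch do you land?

Fb3 up a perfect fourth → Bbb3 (5 semitones).
Down a minor seventh from Bbb3: Cb3 (10 semitones down).
A diminished octave down from Cb3 is C2.

C2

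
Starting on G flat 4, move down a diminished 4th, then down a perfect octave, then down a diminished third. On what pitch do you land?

Down a diminished fourth from Gb4: D4 (4 semitones down).
D4 down a perfect octave → D3 (12 semitones).
D3 down a diminished third → B#2 (2 semitones).

B sharp 2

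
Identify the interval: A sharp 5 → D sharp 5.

Descending from A#5 to D#5 is the same interval as ascending D#5 to A#5.
D to A spans five letter names (D-E-F-G-A) — that makes it a fifth of some quality.
Counting semitones, D#5→A#5 is 7, which is the perfect fifth.

P5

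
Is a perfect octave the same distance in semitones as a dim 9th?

Yes

Both span 12 semitones: a perfect octave and a diminished ninth are the same chromatic distance.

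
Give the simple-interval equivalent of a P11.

Take out an octave (7 from the number): 11 − 7 = 4.
That makes a perfect eleventh a compound perfect fourth — an octave plus a perfect fourth.

perfect fourth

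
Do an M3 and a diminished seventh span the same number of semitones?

A major third is 4 semitones but a diminished seventh is 9 semitones — different sizes.

No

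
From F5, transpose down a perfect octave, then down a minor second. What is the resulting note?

Down a perfect octave from F5: F4 (12 semitones down).
A minor second down from F4 is E4.

E4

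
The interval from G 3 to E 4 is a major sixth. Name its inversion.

minor 3rd

Interval numbers invert to sum to nine: 6 + 3 = 9, so a sixth inverts to a third.
And major becomes minor under inversion, so we get a minor third.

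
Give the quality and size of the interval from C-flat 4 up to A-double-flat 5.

m13

C to A spans six letter names (C-D-E-F-G-A), plus an octave — that makes it a thirteenth of some quality.
Cb4 to Abb5 is 20 semitones, a half step short of the major thirteenth (21), so this is minor.
(Equivalently, a compound minor sixth: a minor sixth plus an octave.)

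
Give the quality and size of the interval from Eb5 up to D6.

major seventh

E to D spans seven letter names (E-F-G-A-B-C-D), so the interval is some kind of seventh.
Eb5 to D6 is 11 semitones, matching the major seventh exactly, so the quality is major.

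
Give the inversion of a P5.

Interval numbers invert to sum to nine: 5 + 4 = 9, so a fifth inverts to a fourth.
Quality inverts too: perfect stays perfect. That makes the inversion a perfect fourth.

perfect fourth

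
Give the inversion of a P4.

perfect 5th

The rule of nine gives the new number: 9 − 4 = 5, so a fourth becomes a fifth.
And perfect stays perfect under inversion, so we get a perfect fifth.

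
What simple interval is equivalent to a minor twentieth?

minor sixth

Subtracting seven from the interval number removes an octave: 20 − 14 = 6.
So a minor twentieth is 2 octaves plus a minor sixth. The quality is unchanged.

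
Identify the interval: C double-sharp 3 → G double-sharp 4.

C to G spans five letter names (C-D-E-F-G), plus an octave — that makes it a twelfth of some quality.
C##3 to G##4 is 19 semitones, matching the perfect twelfth exactly, so the quality is perfect.
(Equivalently, a compound perfect fifth: a perfect fifth plus an octave.)

perfect 12th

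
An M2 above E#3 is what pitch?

Counting two letter names up from E lands on F.
A major second is 2 semitones; 2 semitones up from E#3 gives F##3.

F##3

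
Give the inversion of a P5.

Interval numbers invert to sum to nine: 5 + 4 = 9, so a fifth inverts to a fourth.
Quality inverts too: perfect stays perfect. That makes the inversion a perfect fourth.

perfect 4th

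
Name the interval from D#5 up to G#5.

perfect 4th

D to G spans four letter names (D-E-F-G): a fourth.
D#5 to G#5 is 5 semitones, matching the perfect fourth exactly, so the quality is perfect.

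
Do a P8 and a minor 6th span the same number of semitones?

No

A perfect octave spans 12 semitones; a minor sixth spans 8 semitones. They differ by 4.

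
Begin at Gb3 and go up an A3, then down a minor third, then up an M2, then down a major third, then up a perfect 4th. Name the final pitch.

Gb3 up an augmented third → B3 (5 semitones).
Down a minor third from B3: G#3 (3 semitones down).
G#3 up a major second → A#3 (2 semitones).
A major third down from A#3 is F#3.
Up a perfect fourth from F#3: B3 (5 semitones up).

B3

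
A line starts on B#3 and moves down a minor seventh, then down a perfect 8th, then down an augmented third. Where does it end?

A1

Down a minor seventh from B#3: C##3 (10 semitones down).
A perfect octave down from C##3 is C##2.
Down an augmented third from C##2: A1 (5 semitones down).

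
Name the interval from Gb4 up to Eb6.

major thirteenth

G to E spans six letter names (G-A-B-C-D-E), plus an octave, so the interval is some kind of thirteenth.
Gb4 to Eb6 is 21 semitones, matching the major thirteenth exactly, so the quality is major.
(Equivalently, a compound major sixth: a major sixth plus an octave.)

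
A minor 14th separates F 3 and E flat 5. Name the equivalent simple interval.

minor seventh

Subtracting seven from the interval number removes an octave: 14 − 7 = 7.
Quality carries through unchanged, so the simple form is a minor seventh.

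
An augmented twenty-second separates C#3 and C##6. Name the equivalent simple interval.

augmented 8th

Each octave removed subtracts seven from the number: 22 − 14 = 8.
So an augmented twenty-second is 2 octaves plus an augmented octave. The quality is unchanged.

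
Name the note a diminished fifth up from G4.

Db5

Five letter names up from G: D.
Moving 6 semitones up from G4 (the size of a diminished fifth) reaches Db5.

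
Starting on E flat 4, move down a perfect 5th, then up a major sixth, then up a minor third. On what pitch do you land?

Eb4 down a perfect fifth → Ab3 (7 semitones).
Ab3 up a major sixth → F4 (9 semitones).
A minor third up from F4 is Ab4.

A flat 4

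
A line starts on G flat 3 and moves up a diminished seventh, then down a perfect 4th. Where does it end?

C double-flat 4

A diminished seventh up from Gb3 is Fbb4.
Down a perfect fourth from Fbb4: Cbb4 (5 semitones down).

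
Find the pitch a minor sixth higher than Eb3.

Cb4

Six letter names up from E: C.
A minor sixth is 8 semitones; 8 semitones up from Eb3 gives Cb4.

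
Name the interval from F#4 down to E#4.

Descending from F#4 to E#4 is the same interval as ascending E#4 to F#4.
E to F spans two letter names (E-F) — that makes it a second of some quality.
At 1 semitone, E#4→F#4 falls one short of a major second: minor.

minor second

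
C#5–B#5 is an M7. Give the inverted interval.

Inverted interval numbers add to nine, so a seventh pairs with a second (7 + 2 = 9).
The quality also flips — major becomes minor — giving a minor second.

m2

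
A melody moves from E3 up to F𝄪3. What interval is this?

E to F spans two letter names (E-F) — that makes it a second of some quality.
A major second would be 2 semitones; E3 to F##3 is 3, one semitone wider, so the interval is augmented.

augmented 2nd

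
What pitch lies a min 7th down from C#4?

Counting seven letter names down from C lands on D.
A minor seventh is 10 semitones; 10 semitones down from C#4 gives D#3.

D#3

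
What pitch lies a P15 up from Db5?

Db7

A fifteenth keeps the letter name D, two octaves up from D.
A perfect fifteenth is 24 semitones; 24 semitones up from Db5 gives Db7.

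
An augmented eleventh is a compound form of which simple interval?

augmented 4th

Each octave removed subtracts seven from the number: 11 − 7 = 4.
Quality carries through unchanged, so the simple form is an augmented fourth.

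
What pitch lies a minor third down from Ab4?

F4

The third takes the letter from A down to F.
A minor third is 3 semitones; 3 semitones down from Ab4 gives F4.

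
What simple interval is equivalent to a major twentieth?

Each octave removed subtracts seven from the number: 20 − 14 = 6.
Quality carries through unchanged, so the simple form is a major sixth.

major sixth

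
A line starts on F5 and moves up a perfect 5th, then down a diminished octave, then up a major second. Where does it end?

A perfect fifth up from F5 is C6.
A diminished octave down from C6 is C#5.
A major second up from C#5 is D#5.

D#5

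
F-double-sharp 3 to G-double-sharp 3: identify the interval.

M2

F to G spans two letter names (F-G) — that makes it a second of some quality.
F##3 to G##3 is 2 semitones, matching the major second exactly, so the quality is major.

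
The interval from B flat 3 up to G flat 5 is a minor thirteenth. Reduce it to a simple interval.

minor 6th

Take out an octave (7 from the number): 13 − 7 = 6.
Quality carries through unchanged, so the simple form is a minor sixth.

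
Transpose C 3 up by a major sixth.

Six letter names up from C: A.
A major sixth spans 9 semitones, so from C3 the target pitch is A3.

A 3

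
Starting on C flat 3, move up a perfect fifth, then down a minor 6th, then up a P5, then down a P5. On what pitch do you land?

A perfect fifth up from Cb3 is Gb3.
A minor sixth down from Gb3 is Bb2.
A perfect fifth up from Bb2 is F3.
Down a perfect fifth from F3: Bb2 (7 semitones down).

B flat 2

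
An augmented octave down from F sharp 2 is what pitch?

F 1

For an octave the letter name doesn't change: still F, an octave down.
An augmented octave spans 13 semitones, so from F#2 the target pitch is F1.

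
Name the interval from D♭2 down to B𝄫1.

major third

Descending from Db2 to Bbb1 is the same interval as ascending Bbb1 to Db2.
B to D spans three letter names (B-C-D): a third.
Counting semitones, Bbb1→Db2 is 4, which is the major third.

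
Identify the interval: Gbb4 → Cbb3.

Descending from Gbb4 to Cbb3 is the same interval as ascending Cbb3 to Gbb4.
C to G spans five letter names (C-D-E-F-G), plus an octave: a twelfth.
Counting semitones, Cbb3→Gbb4 is 19, which is the perfect twelfth.
(Equivalently, a compound perfect fifth: a perfect fifth plus an octave.)

perfect twelfth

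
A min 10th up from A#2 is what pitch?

C#4

Counting three letter names plus an octave up from A lands on C.
A minor tenth spans 15 semitones, so from A#2 the target pitch is C#4.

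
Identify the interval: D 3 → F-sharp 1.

Descending from D3 to F#1 is the same interval as ascending F#1 to D3.
F to D spans six letter names (F-G-A-B-C-D), plus an octave, so the interval is some kind of thirteenth.
F#1 to D3 is 20 semitones, a half step short of the major thirteenth (21), so this is minor.
(Equivalently, a compound minor sixth: a minor sixth plus an octave.)

minor thirteenth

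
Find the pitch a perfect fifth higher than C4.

G4

Counting five letter names up from C lands on G.
A perfect fifth spans 7 semitones, so from C4 the target pitch is G4.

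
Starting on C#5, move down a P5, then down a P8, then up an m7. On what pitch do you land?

E4

A perfect fifth down from C#5 is F#4.
F#4 down a perfect octave → F#3 (12 semitones).
Up a minor seventh from F#3: E4 (10 semitones up).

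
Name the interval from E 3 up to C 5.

E to C spans six letter names (E-F-G-A-B-C), plus an octave — that makes it a thirteenth of some quality.
A major thirteenth would be 21 semitones, but E3 to C5 is 20 — one semitone narrower, making it a minor thirteenth.
(Equivalently, a compound minor sixth: a minor sixth plus an octave.)

minor thirteenth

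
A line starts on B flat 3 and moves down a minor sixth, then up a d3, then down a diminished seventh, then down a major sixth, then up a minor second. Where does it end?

C flat 2

A minor sixth down from Bb3 is D3.
Up a diminished third from D3: Fb3 (2 semitones up).
Down a diminished seventh from Fb3: G2 (9 semitones down).
A major sixth down from G2 is Bb1.
A minor second up from Bb1 is Cb2.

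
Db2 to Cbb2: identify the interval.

Descending from Db2 to Cbb2 is the same interval as ascending Cbb2 to Db2.
C to D spans two letter names (C-D) — that makes it a second of some quality.
Cbb2 to Db2 spans 3 semitones — one semitone wider than the major second (2) — giving an augmented second.

augmented 2nd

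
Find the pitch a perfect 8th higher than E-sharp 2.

E-sharp 3

An octave keeps the letter name E, an octave up from E.
Moving 12 semitones up from E#2 (the size of a perfect octave) reaches E#3.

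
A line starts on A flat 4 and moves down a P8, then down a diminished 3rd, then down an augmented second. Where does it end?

E flat 3

Ab4 down a perfect octave → Ab3 (12 semitones).
Down a diminished third from Ab3: F#3 (2 semitones down).
An augmented second down from F#3 is Eb3.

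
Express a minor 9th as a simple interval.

minor 2nd

Take out an octave (7 from the number): 9 − 7 = 2.
So a minor ninth is an octave plus a minor second. The quality is unchanged.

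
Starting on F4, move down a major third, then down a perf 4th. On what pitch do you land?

Ab3

A major third down from F4 is Db4.
Down a perfect fourth from Db4: Ab3 (5 semitones down).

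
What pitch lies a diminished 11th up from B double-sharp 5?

Counting four letter names plus an octave up from B lands on E.
A diminished eleventh is 16 semitones; 16 semitones up from B##5 gives E#7.

E sharp 7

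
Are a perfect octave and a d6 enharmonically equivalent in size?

No

A perfect octave is 12 semitones but a diminished sixth is 7 semitones — different sizes.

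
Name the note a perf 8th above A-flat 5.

An octave keeps the letter name A, an octave up from A.
A perfect octave is 12 semitones; 12 semitones up from Ab5 gives Ab6.

A-flat 6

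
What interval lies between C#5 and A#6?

M13

C to A spans six letter names (C-D-E-F-G-A), plus an octave, so the interval is some kind of thirteenth.
Counting semitones, C#5→A#6 is 21, which is the major thirteenth.
(Equivalently, a compound major sixth: a major sixth plus an octave.)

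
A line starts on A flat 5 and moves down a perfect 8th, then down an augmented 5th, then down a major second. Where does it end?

Ab5 down a perfect octave → Ab4 (12 semitones).
An augmented fifth down from Ab4 is Dbb4.
Dbb4 down a major second → Cbb4 (2 semitones).

C double-flat 4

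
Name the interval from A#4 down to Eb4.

Descending from A#4 to Eb4 is the same interval as ascending Eb4 to A#4.
E to A spans four letter names (E-F-G-A): a fourth.
A perfect fourth would be 5 semitones; Eb4 to A#4 is 7, two semitones wider, so the interval is doubly augmented.

doubly augmented fourth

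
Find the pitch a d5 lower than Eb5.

Counting five letter names down from E lands on A.
Moving 6 semitones down from Eb5 (the size of a diminished fifth) reaches A4.

A4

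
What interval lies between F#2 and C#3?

F to C spans five letter names (F-G-A-B-C), so the interval is some kind of fifth.
F#2 to C#3 is 7 semitones, matching the perfect fifth exactly, so the quality is perfect.

perfect fifth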